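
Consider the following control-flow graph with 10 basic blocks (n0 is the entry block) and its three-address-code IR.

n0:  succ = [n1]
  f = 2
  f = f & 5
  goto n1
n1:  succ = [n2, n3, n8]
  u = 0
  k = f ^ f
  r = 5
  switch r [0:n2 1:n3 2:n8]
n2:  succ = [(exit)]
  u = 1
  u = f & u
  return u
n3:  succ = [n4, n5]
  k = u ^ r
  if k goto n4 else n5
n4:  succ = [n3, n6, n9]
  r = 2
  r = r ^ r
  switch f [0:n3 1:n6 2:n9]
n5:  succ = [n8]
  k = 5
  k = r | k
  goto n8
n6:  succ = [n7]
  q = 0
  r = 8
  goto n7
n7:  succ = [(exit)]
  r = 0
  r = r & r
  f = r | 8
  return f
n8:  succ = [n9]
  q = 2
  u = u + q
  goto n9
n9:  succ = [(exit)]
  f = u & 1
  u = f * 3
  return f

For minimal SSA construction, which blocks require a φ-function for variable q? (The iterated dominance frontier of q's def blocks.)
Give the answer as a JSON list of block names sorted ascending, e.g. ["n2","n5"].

idom tree: n1←n0 n2←n1 n3←n1 n4←n3 n5←n3 n6←n4 n7←n6 n8←n1 n9←n1
Dom at joins:
  n3: preds {n1,n4}: {n0,n1} ∩ {n0,n1,n3,n4} = {n0,n1}; idom=n1
  n8: preds {n1,n5}: {n0,n1} ∩ {n0,n1,n3,n5} = {n0,n1}; idom=n1
  n9: preds {n4,n8}: {n0,n1,n3,n4} ∩ {n0,n1,n8} = {n0,n1}; idom=n1

DF derivation:
  join n3 pred n1: · stop@n1
  join n3 pred n4: n4→n3 stop@n1
  join n8 pred n1: · stop@n1
  join n8 pred n5: n5→n3 stop@n1
  join n9 pred n4: n4→n3 stop@n1
  join n9 pred n8: n8 stop@n1
  n0 → ∅
  n1 → ∅
  n2 → ∅
  n3 → {n3,n8,n9}
  n4 → {n3,n9}
  n5 → {n8}
  n6 → ∅
  n7 → ∅
  n8 → {n9}
  n9 → ∅

φ for q: defs {n6,n8}
  DF⁺ = {n9}

Answer: ["n9"]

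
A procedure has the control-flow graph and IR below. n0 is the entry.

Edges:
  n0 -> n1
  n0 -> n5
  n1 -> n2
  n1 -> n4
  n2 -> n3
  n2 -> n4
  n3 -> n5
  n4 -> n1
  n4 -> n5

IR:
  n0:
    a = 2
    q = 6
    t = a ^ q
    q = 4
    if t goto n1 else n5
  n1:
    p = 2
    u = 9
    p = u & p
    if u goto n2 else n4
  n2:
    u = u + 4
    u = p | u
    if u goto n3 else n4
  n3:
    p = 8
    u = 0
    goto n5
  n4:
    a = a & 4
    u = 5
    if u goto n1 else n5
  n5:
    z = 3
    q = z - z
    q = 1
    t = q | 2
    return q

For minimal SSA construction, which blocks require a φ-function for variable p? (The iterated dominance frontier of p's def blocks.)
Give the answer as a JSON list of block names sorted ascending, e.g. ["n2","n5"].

Answer: ["n1", "n5"]

Analysis:
idom tree: n1←n0 n2←n1 n3←n2 n4←n1 n5←n0
Join-block Dom:
  n1: preds {n0,n4}: {n0} ∩ {n0,n1,n4} = {n0}; idom=n0
  n4: preds {n1,n2}: {n0,n1} ∩ {n0,n1,n2} = {n0,n1}; idom=n1
  n5: preds {n0,n3,n4}: {n0} ∩ {n0,n1,n2,n3} ∩ {n0,n1,n4} = {n0}; idom=n0

Frontier:
  n1←n0: walk · to n0
  n1←n4: walk n4→n1 to n0
  n4←n1: walk · to n1
  n4←n2: walk n2 to n1
  n5←n0: walk · to n0
  n5←n3: walk n3→n2→n1 to n0
  n5←n4: walk n4→n1 to n0
  DF(n0)=∅
  DF(n1)={n1,n5}
  DF(n2)={n4,n5}
  DF(n3)={n5}
  DF(n4)={n1,n5}
  DF(n5)=∅

φ for p: defs {n1,n3}
  DF⁺ = {n1,n5}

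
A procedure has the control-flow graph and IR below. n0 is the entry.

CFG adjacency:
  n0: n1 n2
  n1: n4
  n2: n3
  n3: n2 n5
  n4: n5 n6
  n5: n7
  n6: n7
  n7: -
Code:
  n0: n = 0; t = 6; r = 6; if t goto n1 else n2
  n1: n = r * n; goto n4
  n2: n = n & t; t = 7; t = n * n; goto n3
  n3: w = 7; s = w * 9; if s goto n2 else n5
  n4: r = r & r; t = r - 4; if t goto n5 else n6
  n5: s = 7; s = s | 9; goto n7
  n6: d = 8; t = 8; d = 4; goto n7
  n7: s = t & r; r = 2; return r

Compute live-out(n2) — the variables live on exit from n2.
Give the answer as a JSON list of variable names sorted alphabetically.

Answer: ["n", "r", "t"]

Analysis:
def/use:
  n0: def={n,r,t} ue=∅
  n1: def={n} ue={n,r}
  n2: def={n,t} ue={n,t}
  n3: def={s,w} ue=∅
  n4: def={r,t} ue={r}
  n5: def={s} ue=∅
  n6: def={d,t} ue=∅
  n7: def={r,s} ue={r,t}

Live sets:
  live n0: ∅→{n,r,t}
  live n1: {n,r}→{r}
  live n2: {n,r,t}→{n,r,t}
  live n3: {n,r,t}→{n,r,t}
  live n4: {r}→{r,t}
  live n5: {r,t}→{r,t}
  live n6: {r}→{r,t}
  live n7: {r,t}→∅

live-out(n2) = ["n", "r", "t"]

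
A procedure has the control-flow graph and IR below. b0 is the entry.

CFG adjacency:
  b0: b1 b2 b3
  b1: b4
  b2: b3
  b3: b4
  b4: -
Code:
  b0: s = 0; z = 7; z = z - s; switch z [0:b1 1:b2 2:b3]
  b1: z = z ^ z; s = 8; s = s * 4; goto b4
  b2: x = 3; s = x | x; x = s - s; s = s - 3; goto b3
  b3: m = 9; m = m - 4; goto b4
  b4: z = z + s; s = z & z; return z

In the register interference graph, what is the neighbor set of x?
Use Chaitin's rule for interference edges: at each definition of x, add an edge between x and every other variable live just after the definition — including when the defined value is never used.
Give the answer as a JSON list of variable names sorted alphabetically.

Answer: ["s", "z"]

Analysis:
def/use:
  b0: {s,z} / ∅
  b1: {s,z} / {z}
  b2: {s,x} / ∅
  b3: {m} / ∅
  b4: {s,z} / {s,z}

Live sets:
  live b0: ∅→{s,z}
  live b1: {z}→{s,z}
  live b2: {z}→{s,z}
  live b3: {s,z}→{s,z}
  live b4: {s,z}→∅

Interfere edges:
  m — {s,z}
  s — {m,x,z}
  x — {s,z}
  z — {m,s,x}

N(x) = ["s", "z"]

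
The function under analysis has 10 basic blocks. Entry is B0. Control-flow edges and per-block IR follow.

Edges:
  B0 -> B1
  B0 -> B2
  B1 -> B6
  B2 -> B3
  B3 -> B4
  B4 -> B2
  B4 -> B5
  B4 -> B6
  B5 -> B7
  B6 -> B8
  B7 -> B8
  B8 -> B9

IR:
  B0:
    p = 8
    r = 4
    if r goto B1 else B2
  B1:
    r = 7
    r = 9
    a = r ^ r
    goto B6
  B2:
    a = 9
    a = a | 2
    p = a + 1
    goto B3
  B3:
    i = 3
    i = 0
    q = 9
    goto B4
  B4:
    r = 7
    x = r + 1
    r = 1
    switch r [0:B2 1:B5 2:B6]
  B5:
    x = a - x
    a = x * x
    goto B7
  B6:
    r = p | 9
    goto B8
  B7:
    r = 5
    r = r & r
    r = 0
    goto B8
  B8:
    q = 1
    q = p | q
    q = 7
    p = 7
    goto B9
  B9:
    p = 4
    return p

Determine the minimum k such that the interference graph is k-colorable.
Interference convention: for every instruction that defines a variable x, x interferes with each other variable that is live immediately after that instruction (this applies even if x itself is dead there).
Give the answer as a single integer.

Answer: 4

Working:
Block summaries:
  B0 def {p,r} use ∅
  B1 def {a,r} use ∅
  B2 def {a,p} use ∅
  B3 def {i,q} use ∅
  B4 def {r,x} use ∅
  B5 def {a,x} use {a,x}
  B6 def {r} use {p}
  B7 def {r} use ∅
  B8 def {p,q} use {p}
  B9 def {p} use ∅

Liveness:
  B0: in=∅ out={p}
  B1: in={p} out={p}
  B2: in=∅ out={a,p}
  B3: in={a,p} out={a,p}
  B4: in={a,p} out={a,p,x}
  B5: in={a,p,x} out={p}
  B6: in={p} out={p}
  B7: in={p} out={p}
  B8: in={p} out=∅
  B9: in=∅ out=∅

Interference:
  a — {i,p,q,r,x}
  i — {a,p}
  p — {a,i,q,r,x}
  q — {a,p}
  r — {a,p,x}
  x — {a,p,r}

Chromatic number:
  lower bound: {a,p,r,x} mutually conflict ⇒ χ ≥ 4
  4-colouring: c0={a}  c1={p}  c2={i,q,r}  c3={x}
  χ = 4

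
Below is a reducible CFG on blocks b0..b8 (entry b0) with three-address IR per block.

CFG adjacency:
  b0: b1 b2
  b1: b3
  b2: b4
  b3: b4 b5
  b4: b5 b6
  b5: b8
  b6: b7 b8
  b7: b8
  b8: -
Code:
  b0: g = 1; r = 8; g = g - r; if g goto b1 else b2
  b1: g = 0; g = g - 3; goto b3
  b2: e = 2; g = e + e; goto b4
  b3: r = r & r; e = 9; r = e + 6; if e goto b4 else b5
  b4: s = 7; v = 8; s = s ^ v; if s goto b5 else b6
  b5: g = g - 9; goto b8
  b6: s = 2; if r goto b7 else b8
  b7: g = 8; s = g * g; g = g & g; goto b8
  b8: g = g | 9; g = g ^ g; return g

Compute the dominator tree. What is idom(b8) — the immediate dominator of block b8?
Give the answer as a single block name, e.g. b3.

idom tree: b1←b0 b2←b0 b3←b1 b4←b0 b5←b0 b6←b4 b7←b6 b8←b0
Join-block Dom:
  b4: preds {b2,b3}: {b0,b2} ∩ {b0,b1,b3} = {b0}; idom=b0
  b5: preds {b3,b4}: {b0,b1,b3} ∩ {b0,b4} = {b0}; idom=b0
  b8: preds {b5,b6,b7}: {b0,b5} ∩ {b0,b4,b6} ∩ {b0,b4,b6,b7} = {b0}; idom=b0

idom(b8) = b0

Answer: b0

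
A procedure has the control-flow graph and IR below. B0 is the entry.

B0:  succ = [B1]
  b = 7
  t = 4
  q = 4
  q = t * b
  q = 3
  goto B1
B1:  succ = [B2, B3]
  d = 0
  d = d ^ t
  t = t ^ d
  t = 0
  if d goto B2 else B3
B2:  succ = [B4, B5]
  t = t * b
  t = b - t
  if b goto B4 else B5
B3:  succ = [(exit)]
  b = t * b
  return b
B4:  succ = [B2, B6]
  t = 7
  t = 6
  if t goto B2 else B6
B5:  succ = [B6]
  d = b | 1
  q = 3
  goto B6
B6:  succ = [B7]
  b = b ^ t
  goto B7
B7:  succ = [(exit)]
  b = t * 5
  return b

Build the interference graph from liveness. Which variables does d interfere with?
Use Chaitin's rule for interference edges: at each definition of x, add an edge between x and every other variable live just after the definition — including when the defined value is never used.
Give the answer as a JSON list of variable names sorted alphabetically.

Per-block:
  B0 def {b,q,t} use ∅
  B1 def {d,t} use {t}
  B2 def {t} use {b,t}
  B3 def {b} use {b,t}
  B4 def {t} use ∅
  B5 def {d,q} use {b}
  B6 def {b} use {b,t}
  B7 def {b} use {t}

Liveness:
  B0 li=∅ lo={b,t}
  B1 li={b,t} lo={b,t}
  B2 li={b,t} lo={b,t}
  B3 li={b,t} lo=∅
  B4 li={b} lo={b,t}
  B5 li={b,t} lo={b,t}
  B6 li={b,t} lo={t}
  B7 li={t} lo=∅

Conflict graph:
  b: {d,q,t}
  d: {b,t}
  q: {b,t}
  t: {b,d,q}

N(d) = ["b", "t"]

Answer: ["b", "t"]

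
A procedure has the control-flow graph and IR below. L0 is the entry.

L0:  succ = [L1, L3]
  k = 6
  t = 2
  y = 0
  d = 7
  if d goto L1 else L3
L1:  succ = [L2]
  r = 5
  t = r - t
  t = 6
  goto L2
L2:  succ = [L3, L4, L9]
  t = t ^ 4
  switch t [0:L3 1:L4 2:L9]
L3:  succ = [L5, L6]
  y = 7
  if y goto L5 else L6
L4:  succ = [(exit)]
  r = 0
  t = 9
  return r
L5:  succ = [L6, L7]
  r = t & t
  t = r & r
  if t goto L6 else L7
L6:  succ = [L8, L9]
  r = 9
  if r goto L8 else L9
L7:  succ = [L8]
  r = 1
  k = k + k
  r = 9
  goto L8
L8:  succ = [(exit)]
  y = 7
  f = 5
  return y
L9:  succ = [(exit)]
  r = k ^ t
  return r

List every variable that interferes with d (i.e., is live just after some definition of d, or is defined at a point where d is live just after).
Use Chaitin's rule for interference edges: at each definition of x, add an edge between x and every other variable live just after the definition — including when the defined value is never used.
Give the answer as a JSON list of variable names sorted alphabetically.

def/use:
  L0 def {d,k,t,y} use ∅
  L1 def {r,t} use {t}
  L2 def {t} use {t}
  L3 def {y} use ∅
  L4 def {r,t} use ∅
  L5 def {r,t} use {t}
  L6 def {r} use ∅
  L7 def {k,r} use {k}
  L8 def {f,y} use ∅
  L9 def {r} use {k,t}

Liveness:
  L0 li=∅ lo={k,t}
  L1 li={k,t} lo={k,t}
  L2 li={k,t} lo={k,t}
  L3 li={k,t} lo={k,t}
  L4 li=∅ lo=∅
  L5 li={k,t} lo={k,t}
  L6 li={k,t} lo={k,t}
  L7 li={k} lo=∅
  L8 li=∅ lo=∅
  L9 li={k,t} lo=∅

Conflict graph:
  d — {k,t}
  f — {y}
  k — {d,r,t,y}
  r — {k,t}
  t — {d,k,r,y}
  y — {f,k,t}

N(d) = ["k", "t"]

Answer: ["k", "t"]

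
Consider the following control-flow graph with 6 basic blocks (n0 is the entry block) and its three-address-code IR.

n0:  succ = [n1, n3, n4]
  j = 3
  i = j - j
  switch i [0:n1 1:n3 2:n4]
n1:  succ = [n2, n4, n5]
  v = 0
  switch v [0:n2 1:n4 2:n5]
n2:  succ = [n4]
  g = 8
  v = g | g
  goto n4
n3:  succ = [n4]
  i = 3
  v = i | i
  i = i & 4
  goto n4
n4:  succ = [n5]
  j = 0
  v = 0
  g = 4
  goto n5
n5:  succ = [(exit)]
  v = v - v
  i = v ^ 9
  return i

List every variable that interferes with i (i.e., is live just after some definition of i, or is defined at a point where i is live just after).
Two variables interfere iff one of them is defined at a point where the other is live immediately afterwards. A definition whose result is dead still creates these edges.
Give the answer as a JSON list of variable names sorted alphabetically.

def/use:
  n0: def={i,j} ue=∅
  n1: def={v} ue=∅
  n2: def={g,v} ue=∅
  n3: def={i,v} ue=∅
  n4: def={g,j,v} ue=∅
  n5: def={i,v} ue={v}

Liveness:
  live n0: ∅→∅
  live n1: ∅→{v}
  live n2: ∅→∅
  live n3: ∅→∅
  live n4: ∅→{v}
  live n5: {v}→∅

Conflict graph:
  g — {v}
  i — {v}
  j — ∅
  v — {g,i}

N(i) = ["v"]

Answer: ["v"]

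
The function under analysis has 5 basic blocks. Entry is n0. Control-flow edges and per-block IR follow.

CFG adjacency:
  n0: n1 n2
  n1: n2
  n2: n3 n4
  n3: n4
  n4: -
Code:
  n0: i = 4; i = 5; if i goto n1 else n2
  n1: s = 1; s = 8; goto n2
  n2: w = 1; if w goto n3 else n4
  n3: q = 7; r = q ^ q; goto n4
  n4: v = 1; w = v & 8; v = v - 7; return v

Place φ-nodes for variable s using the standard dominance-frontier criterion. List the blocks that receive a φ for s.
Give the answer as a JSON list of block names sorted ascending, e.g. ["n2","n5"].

Answer: ["n2"]

Working:
idom tree: n1←n0 n2←n0 n3←n2 n4←n2
Join-block Dom:
  n2: preds {n0,n1}: {n0} ∩ {n0,n1} = {n0}; idom=n0
  n4: preds {n2,n3}: {n0,n2} ∩ {n0,n2,n3} = {n0,n2}; idom=n2

Frontier:
  join n2 pred n0: · stop@n0
  join n2 pred n1: n1 stop@n0
  join n4 pred n2: · stop@n2
  join n4 pred n3: n3 stop@n2
  n0 → ∅
  n1 → {n2}
  n2 → ∅
  n3 → {n4}
  n4 → ∅

φ for s: defs {n1}
  DF⁺ = {n2}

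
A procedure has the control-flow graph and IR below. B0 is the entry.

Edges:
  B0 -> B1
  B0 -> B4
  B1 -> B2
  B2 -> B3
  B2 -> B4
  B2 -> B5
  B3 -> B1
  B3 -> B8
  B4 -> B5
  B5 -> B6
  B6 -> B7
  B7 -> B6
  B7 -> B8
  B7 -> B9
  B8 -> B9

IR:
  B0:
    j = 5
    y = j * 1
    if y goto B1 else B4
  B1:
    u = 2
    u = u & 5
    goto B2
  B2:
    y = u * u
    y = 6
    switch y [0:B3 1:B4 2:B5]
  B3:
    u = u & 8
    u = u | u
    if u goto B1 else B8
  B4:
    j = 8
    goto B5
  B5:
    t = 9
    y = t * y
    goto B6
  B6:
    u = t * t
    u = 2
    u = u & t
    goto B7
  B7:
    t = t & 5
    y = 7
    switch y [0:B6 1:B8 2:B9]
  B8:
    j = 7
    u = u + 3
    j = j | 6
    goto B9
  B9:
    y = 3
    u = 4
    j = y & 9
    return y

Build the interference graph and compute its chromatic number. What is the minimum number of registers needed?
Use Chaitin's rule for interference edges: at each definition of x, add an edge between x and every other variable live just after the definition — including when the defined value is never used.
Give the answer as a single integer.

Answer: 3

Analysis:
Per-block:
  B0: def={j,y} ue=∅
  B1: def={u} ue=∅
  B2: def={y} ue={u}
  B3: def={u} ue={u}
  B4: def={j} ue=∅
  B5: def={t,y} ue={y}
  B6: def={u} ue={t}
  B7: def={t,y} ue={t}
  B8: def={j,u} ue={u}
  B9: def={j,u,y} ue=∅

Live sets:
  B0: in=∅ out={y}
  B1: in=∅ out={u}
  B2: in={u} out={u,y}
  B3: in={u} out={u}
  B4: in={y} out={y}
  B5: in={y} out={t}
  B6: in={t} out={t,u}
  B7: in={t,u} out={t,u}
  B8: in={u} out=∅
  B9: in=∅ out=∅

Interference:
  j↔{u,y}
  t↔{u,y}
  u↔{j,t,y}
  y↔{j,t,u}

Colouring:
  clique {j,u,y} ⇒ need ≥ 3
  assign j→r2 t→r2 u→r0 y→r1 — no edge inside a register ⇒ χ ≤ 3
  χ = 3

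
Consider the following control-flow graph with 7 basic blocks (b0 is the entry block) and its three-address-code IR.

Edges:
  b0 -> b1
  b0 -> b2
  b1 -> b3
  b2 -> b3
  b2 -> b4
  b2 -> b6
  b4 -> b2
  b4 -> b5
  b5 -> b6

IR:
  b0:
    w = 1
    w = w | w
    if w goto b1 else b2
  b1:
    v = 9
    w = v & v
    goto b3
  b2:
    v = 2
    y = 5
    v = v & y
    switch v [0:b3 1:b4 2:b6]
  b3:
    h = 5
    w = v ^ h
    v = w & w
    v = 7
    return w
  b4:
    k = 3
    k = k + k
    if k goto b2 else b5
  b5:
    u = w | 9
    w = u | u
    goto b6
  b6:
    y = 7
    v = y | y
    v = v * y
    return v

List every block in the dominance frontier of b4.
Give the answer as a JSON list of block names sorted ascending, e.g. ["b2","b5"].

idom tree: b1←b0 b2←b0 b3←b0 b4←b2 b5←b4 b6←b2
Dom∩ at merges:
  b2: preds {b0,b4}: {b0} ∩ {b0,b2,b4} = {b0}; idom=b0
  b3: preds {b1,b2}: {b0,b1} ∩ {b0,b2} = {b0}; idom=b0
  b6: preds {b2,b5}: {b0,b2} ∩ {b0,b2,b4,b5} = {b0,b2}; idom=b2

DF walk-up:
  b2←b0: walk · to b0
  b2←b4: walk b4→b2 to b0
  b3←b1: walk b1 to b0
  b3←b2: walk b2 to b0
  b6←b2: walk · to b2
  b6←b5: walk b5→b4 to b2
  b0 → ∅
  b1 → {b3}
  b2 → {b2,b3}
  b3 → ∅
  b4 → {b2,b6}
  b5 → {b6}
  b6 → ∅

DF(b4) = ["b2", "b6"]

Answer: ["b2", "b6"]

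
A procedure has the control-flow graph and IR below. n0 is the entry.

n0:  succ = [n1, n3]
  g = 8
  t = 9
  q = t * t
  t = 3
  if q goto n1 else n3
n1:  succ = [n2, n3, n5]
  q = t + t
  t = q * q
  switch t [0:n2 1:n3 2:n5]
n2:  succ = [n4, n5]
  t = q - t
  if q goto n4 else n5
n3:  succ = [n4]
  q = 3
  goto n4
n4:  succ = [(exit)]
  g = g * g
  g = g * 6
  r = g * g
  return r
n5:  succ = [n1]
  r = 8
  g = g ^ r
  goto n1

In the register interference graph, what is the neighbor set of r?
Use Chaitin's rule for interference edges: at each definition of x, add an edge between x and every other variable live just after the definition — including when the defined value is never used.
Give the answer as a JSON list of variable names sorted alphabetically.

Answer: ["g", "t"]

Derivation:
Block summaries:
  n0 def {g,q,t} use ∅
  n1 def {q,t} use {t}
  n2 def {t} use {q,t}
  n3 def {q} use ∅
  n4 def {g,r} use {g}
  n5 def {g,r} use {g}

Backward fixpoint:
  n0 li=∅ lo={g,t}
  n1 li={g,t} lo={g,q,t}
  n2 li={g,q,t} lo={g,t}
  n3 li={g} lo={g}
  n4 li={g} lo=∅
  n5 li={g,t} lo={g,t}

Interference:
  g↔{q,r,t}
  q↔{g,t}
  r↔{g,t}
  t↔{g,q,r}

N(r) = ["g", "t"]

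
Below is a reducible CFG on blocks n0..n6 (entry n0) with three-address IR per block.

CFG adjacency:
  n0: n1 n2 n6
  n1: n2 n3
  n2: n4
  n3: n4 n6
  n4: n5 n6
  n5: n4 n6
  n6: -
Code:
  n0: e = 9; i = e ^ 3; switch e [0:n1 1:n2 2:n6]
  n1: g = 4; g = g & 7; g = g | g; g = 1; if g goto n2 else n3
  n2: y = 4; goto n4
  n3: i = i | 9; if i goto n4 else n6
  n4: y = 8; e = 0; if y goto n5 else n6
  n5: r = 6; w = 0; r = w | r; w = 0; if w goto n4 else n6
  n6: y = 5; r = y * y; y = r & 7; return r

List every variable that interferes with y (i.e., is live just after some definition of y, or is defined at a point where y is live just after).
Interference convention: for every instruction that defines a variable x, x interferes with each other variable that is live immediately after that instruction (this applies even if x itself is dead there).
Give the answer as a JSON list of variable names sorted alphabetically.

Per-block:
  n0: def={e,i} ue=∅
  n1: def={g} ue=∅
  n2: def={y} ue=∅
  n3: def={i} ue={i}
  n4: def={e,y} ue=∅
  n5: def={r,w} ue=∅
  n6: def={r,y} ue=∅

Liveness:
  live n0: ∅→{i}
  live n1: {i}→{i}
  live n2: ∅→∅
  live n3: {i}→∅
  live n4: ∅→∅
  live n5: ∅→∅
  live n6: ∅→∅

Conflict graph:
  e — {i,y}
  g — {i}
  i — {e,g}
  r — {w,y}
  w — {r}
  y — {e,r}

N(y) = ["e", "r"]

Answer: ["e", "r"]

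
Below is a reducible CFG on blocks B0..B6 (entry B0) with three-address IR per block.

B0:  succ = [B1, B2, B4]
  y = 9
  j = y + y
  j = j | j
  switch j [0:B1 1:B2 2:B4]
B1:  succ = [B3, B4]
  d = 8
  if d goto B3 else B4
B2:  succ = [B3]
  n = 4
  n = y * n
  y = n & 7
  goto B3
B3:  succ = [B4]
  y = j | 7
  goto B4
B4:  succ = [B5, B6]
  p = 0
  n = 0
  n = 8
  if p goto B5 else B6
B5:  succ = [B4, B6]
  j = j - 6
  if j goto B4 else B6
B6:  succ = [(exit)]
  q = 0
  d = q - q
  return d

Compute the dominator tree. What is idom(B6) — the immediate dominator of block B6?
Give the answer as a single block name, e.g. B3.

Answer: B4

Analysis:
idom tree: B1←B0 B2←B0 B3←B0 B4←B0 B5←B4 B6←B4
Dom at joins:
  B3: preds {B1,B2}: {B0,B1} ∩ {B0,B2} = {B0}; idom=B0
  B4: preds {B0,B1,B3,B5}: {B0} ∩ {B0,B1} ∩ {B0,B3} ∩ {B0,B4,B5} = {B0}; idom=B0
  B6: preds {B4,B5}: {B0,B4} ∩ {B0,B4,B5} = {B0,B4}; idom=B4

idom(B6) = B4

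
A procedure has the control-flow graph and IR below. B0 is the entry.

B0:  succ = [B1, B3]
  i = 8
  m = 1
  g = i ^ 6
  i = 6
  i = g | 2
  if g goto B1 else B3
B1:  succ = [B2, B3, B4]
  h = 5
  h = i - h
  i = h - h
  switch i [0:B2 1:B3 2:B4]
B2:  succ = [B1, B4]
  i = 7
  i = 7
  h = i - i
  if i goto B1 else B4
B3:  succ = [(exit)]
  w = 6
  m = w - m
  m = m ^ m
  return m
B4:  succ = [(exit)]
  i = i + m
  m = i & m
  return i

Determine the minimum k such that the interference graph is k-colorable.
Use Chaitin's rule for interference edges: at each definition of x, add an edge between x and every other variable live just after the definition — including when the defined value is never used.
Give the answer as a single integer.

Answer: 3

Working:
Block summaries:
  B0: {g,i,m} / ∅
  B1: {h,i} / {i}
  B2: {h,i} / ∅
  B3: {m,w} / {m}
  B4: {i,m} / {i,m}

Liveness:
  live B0: ∅→{i,m}
  live B1: {i,m}→{i,m}
  live B2: {m}→{i,m}
  live B3: {m}→∅
  live B4: {i,m}→∅

Interference:
  g: {i,m}
  h: {i,m}
  i: {g,h,m}
  m: {g,h,i,w}
  w: {m}

Registers:
  clique {g,i,m} ⇒ need ≥ 3
  3-colouring: R0={m}  R1={i,w}  R2={g,h}
  χ = 3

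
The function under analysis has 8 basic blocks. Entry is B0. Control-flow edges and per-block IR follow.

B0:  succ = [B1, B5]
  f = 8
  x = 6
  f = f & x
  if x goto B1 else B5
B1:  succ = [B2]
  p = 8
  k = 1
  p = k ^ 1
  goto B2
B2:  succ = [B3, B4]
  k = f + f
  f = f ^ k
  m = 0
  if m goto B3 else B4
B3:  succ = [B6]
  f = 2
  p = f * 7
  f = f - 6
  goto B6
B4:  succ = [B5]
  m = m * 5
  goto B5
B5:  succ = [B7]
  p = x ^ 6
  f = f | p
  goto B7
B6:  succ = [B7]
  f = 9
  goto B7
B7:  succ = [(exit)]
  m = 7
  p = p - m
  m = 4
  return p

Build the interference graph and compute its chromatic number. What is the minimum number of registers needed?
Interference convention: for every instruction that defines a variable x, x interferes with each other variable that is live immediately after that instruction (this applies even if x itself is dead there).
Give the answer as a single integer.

Answer: 4

Analysis:
Per-block:
  B0: def={f,x} ue=∅
  B1: def={k,p} ue=∅
  B2: def={f,k,m} ue={f}
  B3: def={f,p} ue=∅
  B4: def={m} ue={m}
  B5: def={f,p} ue={f,x}
  B6: def={f} ue=∅
  B7: def={m,p} ue={p}

Live sets:
  B0 li=∅ lo={f,x}
  B1 li={f,x} lo={f,x}
  B2 li={f,x} lo={f,m,x}
  B3 li=∅ lo={p}
  B4 li={f,m,x} lo={f,x}
  B5 li={f,x} lo={p}
  B6 li={p} lo={p}
  B7 li={p} lo=∅

Interfere edges:
  f↔{k,m,p,x}
  k↔{f,x}
  m↔{f,p,x}
  p↔{f,m,x}
  x↔{f,k,m,p}

Chromatic number:
  clique {f,m,p,x} ⇒ need ≥ 4
  assign f→c0 k→c2 m→c2 p→c3 x→c1 — no edge inside a register ⇒ χ ≤ 4
  χ = 4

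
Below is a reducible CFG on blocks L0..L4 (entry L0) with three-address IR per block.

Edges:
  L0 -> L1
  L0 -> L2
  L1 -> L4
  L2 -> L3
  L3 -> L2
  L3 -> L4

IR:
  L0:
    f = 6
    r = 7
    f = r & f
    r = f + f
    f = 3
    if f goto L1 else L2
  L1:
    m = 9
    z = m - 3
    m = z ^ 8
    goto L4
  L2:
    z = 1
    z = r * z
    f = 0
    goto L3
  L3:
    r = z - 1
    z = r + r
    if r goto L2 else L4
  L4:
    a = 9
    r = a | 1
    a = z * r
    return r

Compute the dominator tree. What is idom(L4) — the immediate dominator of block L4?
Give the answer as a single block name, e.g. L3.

idom tree: L1←L0 L2←L0 L3←L2 L4←L0
Dom at joins:
  L2: preds {L0,L3}: {L0} ∩ {L0,L2,L3} = {L0}; idom=L0
  L4: preds {L1,L3}: {L0,L1} ∩ {L0,L2,L3} = {L0}; idom=L0

idom(L4) = L0

Answer: L0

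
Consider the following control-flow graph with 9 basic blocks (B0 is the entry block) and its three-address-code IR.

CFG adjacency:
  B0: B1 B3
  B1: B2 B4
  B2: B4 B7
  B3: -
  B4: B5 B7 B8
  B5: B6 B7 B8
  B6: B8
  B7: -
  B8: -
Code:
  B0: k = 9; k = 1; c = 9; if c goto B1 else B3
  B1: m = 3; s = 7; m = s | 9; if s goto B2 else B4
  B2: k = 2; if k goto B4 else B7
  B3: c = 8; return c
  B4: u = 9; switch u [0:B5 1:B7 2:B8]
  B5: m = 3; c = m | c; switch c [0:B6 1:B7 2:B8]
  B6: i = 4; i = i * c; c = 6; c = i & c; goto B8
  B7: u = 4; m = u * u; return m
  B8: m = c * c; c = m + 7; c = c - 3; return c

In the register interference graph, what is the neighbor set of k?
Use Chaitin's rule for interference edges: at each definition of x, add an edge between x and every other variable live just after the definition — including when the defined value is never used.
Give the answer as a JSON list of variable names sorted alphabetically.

def/use:
  B0: {c,k} / ∅
  B1: {m,s} / ∅
  B2: {k} / ∅
  B3: {c} / ∅
  B4: {u} / ∅
  B5: {c,m} / {c}
  B6: {c,i} / {c}
  B7: {m,u} / ∅
  B8: {c,m} / {c}

Liveness:
  B0 li=∅ lo={c}
  B1 li={c} lo={c}
  B2 li={c} lo={c}
  B3 li=∅ lo=∅
  B4 li={c} lo={c}
  B5 li={c} lo={c}
  B6 li={c} lo={c}
  B7 li=∅ lo=∅
  B8 li={c} lo=∅

Conflict graph:
  c↔{i,k,m,s,u}
  i↔{c}
  k↔{c}
  m↔{c,s}
  s↔{c,m}
  u↔{c}

N(k) = ["c"]

Answer: ["c"]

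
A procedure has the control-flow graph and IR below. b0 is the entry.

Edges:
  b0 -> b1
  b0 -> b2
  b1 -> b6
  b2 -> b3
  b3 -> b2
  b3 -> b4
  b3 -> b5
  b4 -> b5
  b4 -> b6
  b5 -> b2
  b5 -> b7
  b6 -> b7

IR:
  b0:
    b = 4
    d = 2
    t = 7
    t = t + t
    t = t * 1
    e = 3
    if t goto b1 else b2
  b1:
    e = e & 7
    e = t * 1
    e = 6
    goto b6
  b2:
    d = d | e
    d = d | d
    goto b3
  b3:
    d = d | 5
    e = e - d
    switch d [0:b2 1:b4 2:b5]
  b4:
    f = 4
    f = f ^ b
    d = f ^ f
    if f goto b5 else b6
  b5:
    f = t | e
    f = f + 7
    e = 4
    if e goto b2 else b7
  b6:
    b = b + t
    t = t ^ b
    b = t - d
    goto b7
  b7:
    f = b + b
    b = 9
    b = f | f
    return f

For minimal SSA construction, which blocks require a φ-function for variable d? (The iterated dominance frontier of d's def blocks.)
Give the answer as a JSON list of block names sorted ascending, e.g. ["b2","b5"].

idom tree: b1←b0 b2←b0 b3←b2 b4←b3 b5←b3 b6←b0 b7←b0
Dom∩ at merges:
  b2: preds {b0,b3,b5}: {b0} ∩ {b0,b2,b3} ∩ {b0,b2,b3,b5} = {b0}; idom=b0
  b5: preds {b3,b4}: {b0,b2,b3} ∩ {b0,b2,b3,b4} = {b0,b2,b3}; idom=b3
  b6: preds {b1,b4}: {b0,b1} ∩ {b0,b2,b3,b4} = {b0}; idom=b0
  b7: preds {b5,b6}: {b0,b2,b3,b5} ∩ {b0,b6} = {b0}; idom=b0

DF derivation:
  join b2 pred b0: · stop@b0
  join b2 pred b3: b3→b2 stop@b0
  join b2 pred b5: b5→b3→b2 stop@b0
  join b5 pred b3: · stop@b3
  join b5 pred b4: b4 stop@b3
  join b6 pred b1: b1 stop@b0
  join b6 pred b4: b4→b3→b2 stop@b0
  join b7 pred b5: b5→b3→b2 stop@b0
  join b7 pred b6: b6 stop@b0
  b0 → ∅
  b1 → {b6}
  b2 → {b2,b6,b7}
  b3 → {b2,b6,b7}
  b4 → {b5,b6}
  b5 → {b2,b7}
  b6 → {b7}
  b7 → ∅

φ for d: defs {b0,b2,b3,b4}
  DF⁺ = {b2,b5,b6,b7}

Answer: ["b2", "b5", "b6", "b7"]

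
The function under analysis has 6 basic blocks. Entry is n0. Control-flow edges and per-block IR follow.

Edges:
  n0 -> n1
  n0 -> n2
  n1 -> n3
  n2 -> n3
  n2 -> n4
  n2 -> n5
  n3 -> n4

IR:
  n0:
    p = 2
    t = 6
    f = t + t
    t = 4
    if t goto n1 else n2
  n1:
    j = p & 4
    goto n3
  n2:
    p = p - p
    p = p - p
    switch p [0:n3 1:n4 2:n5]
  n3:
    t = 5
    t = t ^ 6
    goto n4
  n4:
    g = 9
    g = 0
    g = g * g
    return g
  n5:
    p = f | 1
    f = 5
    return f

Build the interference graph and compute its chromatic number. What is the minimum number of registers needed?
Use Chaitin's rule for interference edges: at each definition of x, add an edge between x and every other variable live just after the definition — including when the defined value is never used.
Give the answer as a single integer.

Answer: 3

Working:
Block summaries:
  n0 def {f,p,t} use ∅
  n1 def {j} use {p}
  n2 def {p} use {p}
  n3 def {t} use ∅
  n4 def {g} use ∅
  n5 def {f,p} use {f}

Live sets:
  n0 li=∅ lo={f,p}
  n1 li={p} lo=∅
  n2 li={f,p} lo={f}
  n3 li=∅ lo=∅
  n4 li=∅ lo=∅
  n5 li={f} lo=∅

Interference:
  f↔{p,t}
  g↔∅
  j↔∅
  p↔{f,t}
  t↔{f,p}

Chromatic number:
  clique {f,p,t} ⇒ need ≥ 3
  assign f→r0 g→r0 j→r0 p→r1 t→r2 — no edge inside a register ⇒ χ ≤ 3
  χ = 3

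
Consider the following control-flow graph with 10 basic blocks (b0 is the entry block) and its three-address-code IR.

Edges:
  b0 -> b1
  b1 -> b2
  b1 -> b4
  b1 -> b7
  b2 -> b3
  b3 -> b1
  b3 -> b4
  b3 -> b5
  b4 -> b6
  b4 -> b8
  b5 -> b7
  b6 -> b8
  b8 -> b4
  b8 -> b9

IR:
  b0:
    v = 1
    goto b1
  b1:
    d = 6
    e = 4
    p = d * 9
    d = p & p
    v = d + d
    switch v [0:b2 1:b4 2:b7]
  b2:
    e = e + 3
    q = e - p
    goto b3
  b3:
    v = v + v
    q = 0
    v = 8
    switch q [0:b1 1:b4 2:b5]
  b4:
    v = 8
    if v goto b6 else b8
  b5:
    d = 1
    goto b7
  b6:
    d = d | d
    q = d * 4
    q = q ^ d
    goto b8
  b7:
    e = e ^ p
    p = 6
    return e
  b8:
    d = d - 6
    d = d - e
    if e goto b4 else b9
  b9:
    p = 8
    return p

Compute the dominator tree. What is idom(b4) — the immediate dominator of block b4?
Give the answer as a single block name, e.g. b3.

Answer: b1

Analysis:
idom tree: b1←b0 b2←b1 b3←b2 b4←b1 b5←b3 b6←b4 b7←b1 b8←b4 b9←b8
Join-block Dom:
  b1: preds {b0,b3}: {b0} ∩ {b0,b1,b2,b3} = {b0}; idom=b0
  b4: preds {b1,b3,b8}: {b0,b1} ∩ {b0,b1,b2,b3} ∩ {b0,b1,b4,b8} = {b0,b1}; idom=b1
  b7: preds {b1,b5}: {b0,b1} ∩ {b0,b1,b2,b3,b5} = {b0,b1}; idom=b1
  b8: preds {b4,b6}: {b0,b1,b4} ∩ {b0,b1,b4,b6} = {b0,b1,b4}; idom=b4

idom(b4) = b1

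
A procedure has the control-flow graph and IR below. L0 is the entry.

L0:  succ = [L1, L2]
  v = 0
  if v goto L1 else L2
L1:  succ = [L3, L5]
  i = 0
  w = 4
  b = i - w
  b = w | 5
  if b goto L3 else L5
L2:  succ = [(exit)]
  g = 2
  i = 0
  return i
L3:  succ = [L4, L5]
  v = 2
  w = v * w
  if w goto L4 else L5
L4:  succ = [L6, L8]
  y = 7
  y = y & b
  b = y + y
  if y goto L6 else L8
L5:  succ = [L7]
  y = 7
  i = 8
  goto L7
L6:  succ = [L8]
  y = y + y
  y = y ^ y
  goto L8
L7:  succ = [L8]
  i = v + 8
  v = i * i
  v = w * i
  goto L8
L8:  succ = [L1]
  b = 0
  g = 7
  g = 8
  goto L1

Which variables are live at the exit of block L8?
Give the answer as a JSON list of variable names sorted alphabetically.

Answer: ["v"]

Working:
Block summaries:
  L0: def={v} ue=∅
  L1: def={b,i,w} ue=∅
  L2: def={g,i} ue=∅
  L3: def={v,w} ue={w}
  L4: def={b,y} ue={b}
  L5: def={i,y} ue=∅
  L6: def={y} ue={y}
  L7: def={i,v} ue={v,w}
  L8: def={b,g} ue=∅

Liveness:
  live L0: ∅→{v}
  live L1: {v}→{b,v,w}
  live L2: ∅→∅
  live L3: {b,w}→{b,v,w}
  live L4: {b,v}→{v,y}
  live L5: {v,w}→{v,w}
  live L6: {v,y}→{v}
  live L7: {v,w}→{v}
  live L8: {v}→{v}

live-out(L8) = ["v"]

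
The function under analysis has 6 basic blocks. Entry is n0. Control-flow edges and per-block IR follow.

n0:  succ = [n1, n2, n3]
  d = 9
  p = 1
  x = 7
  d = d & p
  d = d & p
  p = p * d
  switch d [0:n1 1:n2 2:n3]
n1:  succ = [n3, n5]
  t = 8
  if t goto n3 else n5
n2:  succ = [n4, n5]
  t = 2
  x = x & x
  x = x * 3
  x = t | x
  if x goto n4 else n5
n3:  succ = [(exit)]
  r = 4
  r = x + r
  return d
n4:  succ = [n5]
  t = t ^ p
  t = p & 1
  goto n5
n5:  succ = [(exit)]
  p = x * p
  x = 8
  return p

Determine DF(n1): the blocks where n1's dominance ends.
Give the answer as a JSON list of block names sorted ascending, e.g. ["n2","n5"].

Answer: ["n3", "n5"]

Derivation:
idom tree: n1←n0 n2←n0 n3←n0 n4←n2 n5←n0
Dom∩ at merges:
  n3: preds {n0,n1}: {n0} ∩ {n0,n1} = {n0}; idom=n0
  n5: preds {n1,n2,n4}: {n0,n1} ∩ {n0,n2} ∩ {n0,n2,n4} = {n0}; idom=n0

DF walk-up:
  n3←n0: walk · to n0
  n3←n1: walk n1 to n0
  n5←n1: walk n1 to n0
  n5←n2: walk n2 to n0
  n5←n4: walk n4→n2 to n0
  DF(n0)=∅
  DF(n1)={n3,n5}
  DF(n2)={n5}
  DF(n3)=∅
  DF(n4)={n5}
  DF(n5)=∅

DF(n1) = ["n3", "n5"]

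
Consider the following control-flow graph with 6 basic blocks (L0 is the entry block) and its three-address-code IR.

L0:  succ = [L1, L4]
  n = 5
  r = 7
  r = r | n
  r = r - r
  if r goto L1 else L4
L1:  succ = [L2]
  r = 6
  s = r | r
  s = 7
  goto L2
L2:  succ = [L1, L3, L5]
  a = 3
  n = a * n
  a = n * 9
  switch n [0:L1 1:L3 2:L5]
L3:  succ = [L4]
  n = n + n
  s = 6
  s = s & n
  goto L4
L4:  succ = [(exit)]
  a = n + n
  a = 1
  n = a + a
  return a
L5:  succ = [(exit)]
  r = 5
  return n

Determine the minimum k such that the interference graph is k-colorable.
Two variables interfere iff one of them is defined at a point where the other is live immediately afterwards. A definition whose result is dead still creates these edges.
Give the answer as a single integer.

Per-block:
  L0: def={n,r} ue=∅
  L1: def={r,s} ue=∅
  L2: def={a,n} ue={n}
  L3: def={n,s} ue={n}
  L4: def={a,n} ue={n}
  L5: def={r} ue={n}

Liveness:
  L0: in=∅ out={n}
  L1: in={n} out={n}
  L2: in={n} out={n}
  L3: in={n} out={n}
  L4: in={n} out=∅
  L5: in={n} out=∅

Interfere edges:
  a: {n}
  n: {a,r,s}
  r: {n}
  s: {n}

Chromatic number:
  {a,n} pairwise interfere (2-clique) ⇒ χ ≥ 2
  2-colouring: R0={n}  R1={a,r,s}
  χ = 2

Answer: 2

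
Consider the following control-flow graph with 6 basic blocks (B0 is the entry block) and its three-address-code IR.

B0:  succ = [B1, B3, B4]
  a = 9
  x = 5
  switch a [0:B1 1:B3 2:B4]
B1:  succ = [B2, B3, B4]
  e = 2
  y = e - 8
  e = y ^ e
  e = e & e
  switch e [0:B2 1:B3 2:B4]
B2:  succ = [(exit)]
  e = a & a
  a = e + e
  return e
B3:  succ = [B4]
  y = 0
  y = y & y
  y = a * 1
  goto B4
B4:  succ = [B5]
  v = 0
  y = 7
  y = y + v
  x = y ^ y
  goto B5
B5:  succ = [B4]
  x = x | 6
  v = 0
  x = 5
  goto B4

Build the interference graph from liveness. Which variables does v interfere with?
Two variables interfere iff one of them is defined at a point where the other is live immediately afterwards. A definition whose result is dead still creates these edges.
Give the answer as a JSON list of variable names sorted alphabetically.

Answer: ["y"]

Working:
Per-block:
  B0: def={a,x} ue=∅
  B1: def={e,y} ue=∅
  B2: def={a,e} ue={a}
  B3: def={y} ue={a}
  B4: def={v,x,y} ue=∅
  B5: def={v,x} ue={x}

Live sets:
  live B0: ∅→{a}
  live B1: {a}→{a}
  live B2: {a}→∅
  live B3: {a}→∅
  live B4: ∅→{x}
  live B5: {x}→∅

Interfere edges:
  a: {e,x,y}
  e: {a,y}
  v: {y}
  x: {a}
  y: {a,e,v}

N(v) = ["y"]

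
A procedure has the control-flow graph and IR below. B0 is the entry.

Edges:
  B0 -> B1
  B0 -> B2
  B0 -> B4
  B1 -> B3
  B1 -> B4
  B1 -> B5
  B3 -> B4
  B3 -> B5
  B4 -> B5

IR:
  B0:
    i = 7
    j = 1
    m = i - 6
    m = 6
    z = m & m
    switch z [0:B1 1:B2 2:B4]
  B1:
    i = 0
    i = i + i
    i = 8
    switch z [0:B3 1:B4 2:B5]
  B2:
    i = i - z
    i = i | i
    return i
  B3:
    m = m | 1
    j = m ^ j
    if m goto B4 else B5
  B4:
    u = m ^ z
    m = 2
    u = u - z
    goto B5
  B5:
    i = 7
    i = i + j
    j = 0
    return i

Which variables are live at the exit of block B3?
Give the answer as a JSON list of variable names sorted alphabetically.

Answer: ["j", "m", "z"]

Working:
def/use:
  B0: def={i,j,m,z} ue=∅
  B1: def={i} ue={z}
  B2: def={i} ue={i,z}
  B3: def={j,m} ue={j,m}
  B4: def={m,u} ue={m,z}
  B5: def={i,j} ue={j}

Backward fixpoint:
  live B0: ∅→{i,j,m,z}
  live B1: {j,m,z}→{j,m,z}
  live B2: {i,z}→∅
  live B3: {j,m,z}→{j,m,z}
  live B4: {j,m,z}→{j}
  live B5: {j}→∅

live-out(B3) = ["j", "m", "z"]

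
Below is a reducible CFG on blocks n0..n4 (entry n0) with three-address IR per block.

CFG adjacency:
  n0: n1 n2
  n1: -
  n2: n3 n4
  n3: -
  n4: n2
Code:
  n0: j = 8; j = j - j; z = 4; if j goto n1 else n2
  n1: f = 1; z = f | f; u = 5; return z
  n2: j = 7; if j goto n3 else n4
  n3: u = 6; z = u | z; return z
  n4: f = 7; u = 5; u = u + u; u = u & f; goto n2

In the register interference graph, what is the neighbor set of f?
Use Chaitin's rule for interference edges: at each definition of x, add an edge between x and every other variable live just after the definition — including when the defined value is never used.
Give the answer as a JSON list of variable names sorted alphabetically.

Answer: ["u", "z"]

Derivation:
Per-block:
  n0 def {j,z} use ∅
  n1 def {f,u,z} use ∅
  n2 def {j} use ∅
  n3 def {u,z} use {z}
  n4 def {f,u} use ∅

Liveness:
  n0 li=∅ lo={z}
  n1 li=∅ lo=∅
  n2 li={z} lo={z}
  n3 li={z} lo=∅
  n4 li={z} lo={z}

Conflict graph:
  f↔{u,z}
  j↔{z}
  u↔{f,z}
  z↔{f,j,u}

N(f) = ["u", "z"]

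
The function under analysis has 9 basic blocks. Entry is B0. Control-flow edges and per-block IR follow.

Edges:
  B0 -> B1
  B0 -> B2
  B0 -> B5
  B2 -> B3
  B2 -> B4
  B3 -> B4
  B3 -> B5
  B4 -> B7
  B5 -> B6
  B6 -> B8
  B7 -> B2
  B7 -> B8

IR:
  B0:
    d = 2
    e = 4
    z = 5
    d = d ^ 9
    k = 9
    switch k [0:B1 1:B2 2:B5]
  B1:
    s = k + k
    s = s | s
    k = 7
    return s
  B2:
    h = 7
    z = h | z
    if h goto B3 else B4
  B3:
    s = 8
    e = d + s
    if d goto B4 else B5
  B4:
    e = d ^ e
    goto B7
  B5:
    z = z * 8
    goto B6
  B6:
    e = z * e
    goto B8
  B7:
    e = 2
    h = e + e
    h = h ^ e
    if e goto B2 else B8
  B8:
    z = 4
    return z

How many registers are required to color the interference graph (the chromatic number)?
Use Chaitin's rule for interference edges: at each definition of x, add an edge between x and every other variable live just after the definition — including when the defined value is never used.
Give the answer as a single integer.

def/use:
  B0 def {d,e,k,z} use ∅
  B1 def {k,s} use {k}
  B2 def {h,z} use {z}
  B3 def {e,s} use {d}
  B4 def {e} use {d,e}
  B5 def {z} use {z}
  B6 def {e} use {e,z}
  B7 def {e,h} use ∅
  B8 def {z} use ∅

Liveness:
  B0 li=∅ lo={d,e,k,z}
  B1 li={k} lo=∅
  B2 li={d,e,z} lo={d,e,z}
  B3 li={d,z} lo={d,e,z}
  B4 li={d,e,z} lo={d,z}
  B5 li={e,z} lo={e,z}
  B6 li={e,z} lo=∅
  B7 li={d,z} lo={d,e,z}
  B8 li=∅ lo=∅

Interfere edges:
  d: {e,h,k,s,z}
  e: {d,h,k,z}
  h: {d,e,z}
  k: {d,e,s,z}
  s: {d,k,z}
  z: {d,e,h,k,s}

Registers:
  lower bound: {d,e,h,z} mutually conflict ⇒ χ ≥ 4
  assign d→R0 e→R2 h→R3 k→R3 s→R2 z→R1 — no edge inside a register ⇒ χ ≤ 4
  χ = 4

Answer: 4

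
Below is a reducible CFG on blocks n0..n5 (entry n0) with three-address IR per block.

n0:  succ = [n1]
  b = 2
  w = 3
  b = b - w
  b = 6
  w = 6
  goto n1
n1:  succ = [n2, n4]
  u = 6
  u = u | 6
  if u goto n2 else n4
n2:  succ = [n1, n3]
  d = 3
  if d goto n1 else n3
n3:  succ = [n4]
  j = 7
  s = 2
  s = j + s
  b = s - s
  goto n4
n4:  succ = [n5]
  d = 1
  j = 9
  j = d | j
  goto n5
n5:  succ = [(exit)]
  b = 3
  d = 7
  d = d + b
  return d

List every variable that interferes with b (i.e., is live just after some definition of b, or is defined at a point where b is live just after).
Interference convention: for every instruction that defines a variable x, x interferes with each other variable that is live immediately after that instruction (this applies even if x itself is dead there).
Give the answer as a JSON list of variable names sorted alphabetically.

Answer: ["d", "w"]

Working:
Block summaries:
  n0 def {b,w} use ∅
  n1 def {u} use ∅
  n2 def {d} use ∅
  n3 def {b,j,s} use ∅
  n4 def {d,j} use ∅
  n5 def {b,d} use ∅

Backward fixpoint:
  live n0: ∅→∅
  live n1: ∅→∅
  live n2: ∅→∅
  live n3: ∅→∅
  live n4: ∅→∅
  live n5: ∅→∅

Interference:
  b↔{d,w}
  d↔{b,j}
  j↔{d,s}
  s↔{j}
  u↔∅
  w↔{b}

N(b) = ["d", "w"]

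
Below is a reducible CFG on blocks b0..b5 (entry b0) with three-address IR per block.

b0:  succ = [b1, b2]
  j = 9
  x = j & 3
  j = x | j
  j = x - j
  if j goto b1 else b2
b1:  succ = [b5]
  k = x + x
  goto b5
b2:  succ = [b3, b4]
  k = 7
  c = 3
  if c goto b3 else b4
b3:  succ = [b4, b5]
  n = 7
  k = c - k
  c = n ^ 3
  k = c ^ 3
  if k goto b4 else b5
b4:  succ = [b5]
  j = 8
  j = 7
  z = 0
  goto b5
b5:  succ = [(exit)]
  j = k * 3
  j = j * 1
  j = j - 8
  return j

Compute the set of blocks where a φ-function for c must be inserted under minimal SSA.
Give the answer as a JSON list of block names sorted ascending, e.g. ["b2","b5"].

Answer: ["b4", "b5"]

Working:
idom tree: b1←b0 b2←b0 b3←b2 b4←b2 b5←b0
Dom at joins:
  b4: preds {b2,b3}: {b0,b2} ∩ {b0,b2,b3} = {b0,b2}; idom=b2
  b5: preds {b1,b3,b4}: {b0,b1} ∩ {b0,b2,b3} ∩ {b0,b2,b4} = {b0}; idom=b0

DF derivation:
  join b4 pred b2: · stop@b2
  join b4 pred b3: b3 stop@b2
  join b5 pred b1: b1 stop@b0
  join b5 pred b3: b3→b2 stop@b0
  join b5 pred b4: b4→b2 stop@b0
  DF(b0)=∅
  DF(b1)={b5}
  DF(b2)={b5}
  DF(b3)={b4,b5}
  DF(b4)={b5}
  DF(b5)=∅

φ for c: defs {b2,b3}
  DF⁺ = {b4,b5}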